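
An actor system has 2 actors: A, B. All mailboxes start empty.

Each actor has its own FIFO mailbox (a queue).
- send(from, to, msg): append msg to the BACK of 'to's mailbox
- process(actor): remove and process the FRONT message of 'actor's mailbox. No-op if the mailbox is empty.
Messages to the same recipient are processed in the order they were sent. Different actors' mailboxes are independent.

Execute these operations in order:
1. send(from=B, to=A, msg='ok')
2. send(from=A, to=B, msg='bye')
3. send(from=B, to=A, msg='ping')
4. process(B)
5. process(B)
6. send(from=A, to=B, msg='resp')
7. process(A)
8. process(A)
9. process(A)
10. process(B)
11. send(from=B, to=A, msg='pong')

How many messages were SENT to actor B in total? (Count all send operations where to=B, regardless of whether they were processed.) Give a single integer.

After 1 (send(from=B, to=A, msg='ok')): A:[ok] B:[]
After 2 (send(from=A, to=B, msg='bye')): A:[ok] B:[bye]
After 3 (send(from=B, to=A, msg='ping')): A:[ok,ping] B:[bye]
After 4 (process(B)): A:[ok,ping] B:[]
After 5 (process(B)): A:[ok,ping] B:[]
After 6 (send(from=A, to=B, msg='resp')): A:[ok,ping] B:[resp]
After 7 (process(A)): A:[ping] B:[resp]
After 8 (process(A)): A:[] B:[resp]
After 9 (process(A)): A:[] B:[resp]
After 10 (process(B)): A:[] B:[]
After 11 (send(from=B, to=A, msg='pong')): A:[pong] B:[]

Answer: 2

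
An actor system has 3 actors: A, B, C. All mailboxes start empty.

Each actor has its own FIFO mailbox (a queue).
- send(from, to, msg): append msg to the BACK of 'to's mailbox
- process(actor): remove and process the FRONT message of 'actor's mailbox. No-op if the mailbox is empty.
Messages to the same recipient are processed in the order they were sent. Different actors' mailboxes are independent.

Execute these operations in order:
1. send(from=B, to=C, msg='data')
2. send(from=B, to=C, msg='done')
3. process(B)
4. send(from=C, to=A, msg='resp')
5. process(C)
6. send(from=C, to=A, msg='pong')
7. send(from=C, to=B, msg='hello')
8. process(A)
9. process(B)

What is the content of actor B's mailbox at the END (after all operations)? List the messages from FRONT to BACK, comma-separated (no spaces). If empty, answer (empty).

Answer: (empty)

Derivation:
After 1 (send(from=B, to=C, msg='data')): A:[] B:[] C:[data]
After 2 (send(from=B, to=C, msg='done')): A:[] B:[] C:[data,done]
After 3 (process(B)): A:[] B:[] C:[data,done]
After 4 (send(from=C, to=A, msg='resp')): A:[resp] B:[] C:[data,done]
After 5 (process(C)): A:[resp] B:[] C:[done]
After 6 (send(from=C, to=A, msg='pong')): A:[resp,pong] B:[] C:[done]
After 7 (send(from=C, to=B, msg='hello')): A:[resp,pong] B:[hello] C:[done]
After 8 (process(A)): A:[pong] B:[hello] C:[done]
After 9 (process(B)): A:[pong] B:[] C:[done]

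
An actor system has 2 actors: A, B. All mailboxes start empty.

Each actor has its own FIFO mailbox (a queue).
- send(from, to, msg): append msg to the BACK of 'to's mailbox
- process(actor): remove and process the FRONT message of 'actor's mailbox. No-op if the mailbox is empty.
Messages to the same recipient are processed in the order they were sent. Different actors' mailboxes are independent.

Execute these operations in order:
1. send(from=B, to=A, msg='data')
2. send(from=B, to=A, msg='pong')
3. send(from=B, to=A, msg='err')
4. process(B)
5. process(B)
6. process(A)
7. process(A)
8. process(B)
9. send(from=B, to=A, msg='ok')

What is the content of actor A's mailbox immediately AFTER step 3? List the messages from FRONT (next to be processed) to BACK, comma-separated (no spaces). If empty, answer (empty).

After 1 (send(from=B, to=A, msg='data')): A:[data] B:[]
After 2 (send(from=B, to=A, msg='pong')): A:[data,pong] B:[]
After 3 (send(from=B, to=A, msg='err')): A:[data,pong,err] B:[]

data,pong,err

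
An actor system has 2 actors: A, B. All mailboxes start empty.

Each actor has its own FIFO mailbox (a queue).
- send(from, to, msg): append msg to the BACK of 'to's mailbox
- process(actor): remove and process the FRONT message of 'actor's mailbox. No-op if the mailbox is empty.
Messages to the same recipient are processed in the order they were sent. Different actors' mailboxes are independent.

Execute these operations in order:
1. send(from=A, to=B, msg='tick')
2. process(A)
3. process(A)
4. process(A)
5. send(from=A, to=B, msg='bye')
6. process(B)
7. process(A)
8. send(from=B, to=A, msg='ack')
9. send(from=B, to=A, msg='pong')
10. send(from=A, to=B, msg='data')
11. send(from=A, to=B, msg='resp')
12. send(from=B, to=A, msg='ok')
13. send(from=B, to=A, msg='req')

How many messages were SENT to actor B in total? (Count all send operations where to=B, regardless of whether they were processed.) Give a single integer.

Answer: 4

Derivation:
After 1 (send(from=A, to=B, msg='tick')): A:[] B:[tick]
After 2 (process(A)): A:[] B:[tick]
After 3 (process(A)): A:[] B:[tick]
After 4 (process(A)): A:[] B:[tick]
After 5 (send(from=A, to=B, msg='bye')): A:[] B:[tick,bye]
After 6 (process(B)): A:[] B:[bye]
After 7 (process(A)): A:[] B:[bye]
After 8 (send(from=B, to=A, msg='ack')): A:[ack] B:[bye]
After 9 (send(from=B, to=A, msg='pong')): A:[ack,pong] B:[bye]
After 10 (send(from=A, to=B, msg='data')): A:[ack,pong] B:[bye,data]
After 11 (send(from=A, to=B, msg='resp')): A:[ack,pong] B:[bye,data,resp]
After 12 (send(from=B, to=A, msg='ok')): A:[ack,pong,ok] B:[bye,data,resp]
After 13 (send(from=B, to=A, msg='req')): A:[ack,pong,ok,req] B:[bye,data,resp]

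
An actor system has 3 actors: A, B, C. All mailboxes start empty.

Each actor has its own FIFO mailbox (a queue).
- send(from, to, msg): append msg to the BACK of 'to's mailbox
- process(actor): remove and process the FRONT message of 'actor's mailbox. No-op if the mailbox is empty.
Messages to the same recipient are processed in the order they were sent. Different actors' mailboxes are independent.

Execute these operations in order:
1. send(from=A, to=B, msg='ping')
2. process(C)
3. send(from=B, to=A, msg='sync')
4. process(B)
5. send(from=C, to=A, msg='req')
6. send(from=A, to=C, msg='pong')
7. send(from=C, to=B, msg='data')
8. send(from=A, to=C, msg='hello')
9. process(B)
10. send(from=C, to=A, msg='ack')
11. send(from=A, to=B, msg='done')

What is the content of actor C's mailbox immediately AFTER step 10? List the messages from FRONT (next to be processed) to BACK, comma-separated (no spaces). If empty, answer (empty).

After 1 (send(from=A, to=B, msg='ping')): A:[] B:[ping] C:[]
After 2 (process(C)): A:[] B:[ping] C:[]
After 3 (send(from=B, to=A, msg='sync')): A:[sync] B:[ping] C:[]
After 4 (process(B)): A:[sync] B:[] C:[]
After 5 (send(from=C, to=A, msg='req')): A:[sync,req] B:[] C:[]
After 6 (send(from=A, to=C, msg='pong')): A:[sync,req] B:[] C:[pong]
After 7 (send(from=C, to=B, msg='data')): A:[sync,req] B:[data] C:[pong]
After 8 (send(from=A, to=C, msg='hello')): A:[sync,req] B:[data] C:[pong,hello]
After 9 (process(B)): A:[sync,req] B:[] C:[pong,hello]
After 10 (send(from=C, to=A, msg='ack')): A:[sync,req,ack] B:[] C:[pong,hello]

pong,hello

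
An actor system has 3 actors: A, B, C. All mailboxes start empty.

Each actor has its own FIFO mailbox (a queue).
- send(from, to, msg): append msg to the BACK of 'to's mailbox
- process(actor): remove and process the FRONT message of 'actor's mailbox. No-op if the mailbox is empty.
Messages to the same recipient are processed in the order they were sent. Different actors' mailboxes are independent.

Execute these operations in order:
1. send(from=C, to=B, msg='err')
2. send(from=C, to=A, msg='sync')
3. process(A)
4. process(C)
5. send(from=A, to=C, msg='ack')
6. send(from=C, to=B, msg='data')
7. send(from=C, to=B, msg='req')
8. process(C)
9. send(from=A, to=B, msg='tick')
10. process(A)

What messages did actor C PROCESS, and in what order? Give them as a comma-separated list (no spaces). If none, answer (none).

Answer: ack

Derivation:
After 1 (send(from=C, to=B, msg='err')): A:[] B:[err] C:[]
After 2 (send(from=C, to=A, msg='sync')): A:[sync] B:[err] C:[]
After 3 (process(A)): A:[] B:[err] C:[]
After 4 (process(C)): A:[] B:[err] C:[]
After 5 (send(from=A, to=C, msg='ack')): A:[] B:[err] C:[ack]
After 6 (send(from=C, to=B, msg='data')): A:[] B:[err,data] C:[ack]
After 7 (send(from=C, to=B, msg='req')): A:[] B:[err,data,req] C:[ack]
After 8 (process(C)): A:[] B:[err,data,req] C:[]
After 9 (send(from=A, to=B, msg='tick')): A:[] B:[err,data,req,tick] C:[]
After 10 (process(A)): A:[] B:[err,data,req,tick] C:[]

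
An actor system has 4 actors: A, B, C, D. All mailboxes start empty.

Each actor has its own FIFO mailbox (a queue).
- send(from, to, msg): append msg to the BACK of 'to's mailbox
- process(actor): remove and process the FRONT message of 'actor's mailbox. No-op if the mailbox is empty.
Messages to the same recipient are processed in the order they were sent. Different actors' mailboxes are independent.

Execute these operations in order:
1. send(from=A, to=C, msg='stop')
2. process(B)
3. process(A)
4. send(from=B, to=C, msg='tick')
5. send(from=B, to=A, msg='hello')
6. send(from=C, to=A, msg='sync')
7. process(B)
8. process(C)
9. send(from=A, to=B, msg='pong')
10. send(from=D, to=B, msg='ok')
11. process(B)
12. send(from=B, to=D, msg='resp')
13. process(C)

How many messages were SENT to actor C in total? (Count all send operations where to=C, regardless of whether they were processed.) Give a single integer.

Answer: 2

Derivation:
After 1 (send(from=A, to=C, msg='stop')): A:[] B:[] C:[stop] D:[]
After 2 (process(B)): A:[] B:[] C:[stop] D:[]
After 3 (process(A)): A:[] B:[] C:[stop] D:[]
After 4 (send(from=B, to=C, msg='tick')): A:[] B:[] C:[stop,tick] D:[]
After 5 (send(from=B, to=A, msg='hello')): A:[hello] B:[] C:[stop,tick] D:[]
After 6 (send(from=C, to=A, msg='sync')): A:[hello,sync] B:[] C:[stop,tick] D:[]
After 7 (process(B)): A:[hello,sync] B:[] C:[stop,tick] D:[]
After 8 (process(C)): A:[hello,sync] B:[] C:[tick] D:[]
After 9 (send(from=A, to=B, msg='pong')): A:[hello,sync] B:[pong] C:[tick] D:[]
After 10 (send(from=D, to=B, msg='ok')): A:[hello,sync] B:[pong,ok] C:[tick] D:[]
After 11 (process(B)): A:[hello,sync] B:[ok] C:[tick] D:[]
After 12 (send(from=B, to=D, msg='resp')): A:[hello,sync] B:[ok] C:[tick] D:[resp]
After 13 (process(C)): A:[hello,sync] B:[ok] C:[] D:[resp]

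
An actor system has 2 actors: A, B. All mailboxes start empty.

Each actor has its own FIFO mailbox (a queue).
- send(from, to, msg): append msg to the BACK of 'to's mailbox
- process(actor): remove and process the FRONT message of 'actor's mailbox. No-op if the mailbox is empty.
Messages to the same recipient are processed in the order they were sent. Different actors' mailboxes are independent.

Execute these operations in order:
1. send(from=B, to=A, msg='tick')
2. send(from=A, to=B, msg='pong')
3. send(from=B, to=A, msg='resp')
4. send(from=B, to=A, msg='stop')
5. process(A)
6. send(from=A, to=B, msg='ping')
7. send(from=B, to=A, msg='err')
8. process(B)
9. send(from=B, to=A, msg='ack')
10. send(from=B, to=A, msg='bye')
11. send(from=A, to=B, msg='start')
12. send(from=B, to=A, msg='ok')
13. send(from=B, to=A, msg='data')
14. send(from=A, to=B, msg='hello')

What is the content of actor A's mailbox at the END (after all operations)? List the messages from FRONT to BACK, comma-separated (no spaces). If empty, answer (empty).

Answer: resp,stop,err,ack,bye,ok,data

Derivation:
After 1 (send(from=B, to=A, msg='tick')): A:[tick] B:[]
After 2 (send(from=A, to=B, msg='pong')): A:[tick] B:[pong]
After 3 (send(from=B, to=A, msg='resp')): A:[tick,resp] B:[pong]
After 4 (send(from=B, to=A, msg='stop')): A:[tick,resp,stop] B:[pong]
After 5 (process(A)): A:[resp,stop] B:[pong]
After 6 (send(from=A, to=B, msg='ping')): A:[resp,stop] B:[pong,ping]
After 7 (send(from=B, to=A, msg='err')): A:[resp,stop,err] B:[pong,ping]
After 8 (process(B)): A:[resp,stop,err] B:[ping]
After 9 (send(from=B, to=A, msg='ack')): A:[resp,stop,err,ack] B:[ping]
After 10 (send(from=B, to=A, msg='bye')): A:[resp,stop,err,ack,bye] B:[ping]
After 11 (send(from=A, to=B, msg='start')): A:[resp,stop,err,ack,bye] B:[ping,start]
After 12 (send(from=B, to=A, msg='ok')): A:[resp,stop,err,ack,bye,ok] B:[ping,start]
After 13 (send(from=B, to=A, msg='data')): A:[resp,stop,err,ack,bye,ok,data] B:[ping,start]
After 14 (send(from=A, to=B, msg='hello')): A:[resp,stop,err,ack,bye,ok,data] B:[ping,start,hello]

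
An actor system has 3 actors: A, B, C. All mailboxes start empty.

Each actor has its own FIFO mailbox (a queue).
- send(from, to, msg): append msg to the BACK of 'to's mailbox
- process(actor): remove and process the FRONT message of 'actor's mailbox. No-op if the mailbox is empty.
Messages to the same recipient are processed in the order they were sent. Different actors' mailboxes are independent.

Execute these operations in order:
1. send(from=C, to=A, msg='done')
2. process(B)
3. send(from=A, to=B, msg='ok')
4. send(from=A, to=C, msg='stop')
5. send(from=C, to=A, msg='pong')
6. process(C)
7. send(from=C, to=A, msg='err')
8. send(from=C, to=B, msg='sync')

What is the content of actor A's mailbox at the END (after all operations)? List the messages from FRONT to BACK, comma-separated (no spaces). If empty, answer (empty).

Answer: done,pong,err

Derivation:
After 1 (send(from=C, to=A, msg='done')): A:[done] B:[] C:[]
After 2 (process(B)): A:[done] B:[] C:[]
After 3 (send(from=A, to=B, msg='ok')): A:[done] B:[ok] C:[]
After 4 (send(from=A, to=C, msg='stop')): A:[done] B:[ok] C:[stop]
After 5 (send(from=C, to=A, msg='pong')): A:[done,pong] B:[ok] C:[stop]
After 6 (process(C)): A:[done,pong] B:[ok] C:[]
After 7 (send(from=C, to=A, msg='err')): A:[done,pong,err] B:[ok] C:[]
After 8 (send(from=C, to=B, msg='sync')): A:[done,pong,err] B:[ok,sync] C:[]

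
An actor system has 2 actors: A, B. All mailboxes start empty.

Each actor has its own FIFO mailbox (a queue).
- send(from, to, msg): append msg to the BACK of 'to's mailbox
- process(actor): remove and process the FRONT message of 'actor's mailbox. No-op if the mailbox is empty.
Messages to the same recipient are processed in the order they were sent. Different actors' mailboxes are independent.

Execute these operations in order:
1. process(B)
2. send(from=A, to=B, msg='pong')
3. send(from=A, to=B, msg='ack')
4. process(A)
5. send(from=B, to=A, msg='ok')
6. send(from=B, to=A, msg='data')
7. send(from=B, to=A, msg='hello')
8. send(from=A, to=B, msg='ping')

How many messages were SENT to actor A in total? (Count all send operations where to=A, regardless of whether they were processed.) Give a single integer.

After 1 (process(B)): A:[] B:[]
After 2 (send(from=A, to=B, msg='pong')): A:[] B:[pong]
After 3 (send(from=A, to=B, msg='ack')): A:[] B:[pong,ack]
After 4 (process(A)): A:[] B:[pong,ack]
After 5 (send(from=B, to=A, msg='ok')): A:[ok] B:[pong,ack]
After 6 (send(from=B, to=A, msg='data')): A:[ok,data] B:[pong,ack]
After 7 (send(from=B, to=A, msg='hello')): A:[ok,data,hello] B:[pong,ack]
After 8 (send(from=A, to=B, msg='ping')): A:[ok,data,hello] B:[pong,ack,ping]

Answer: 3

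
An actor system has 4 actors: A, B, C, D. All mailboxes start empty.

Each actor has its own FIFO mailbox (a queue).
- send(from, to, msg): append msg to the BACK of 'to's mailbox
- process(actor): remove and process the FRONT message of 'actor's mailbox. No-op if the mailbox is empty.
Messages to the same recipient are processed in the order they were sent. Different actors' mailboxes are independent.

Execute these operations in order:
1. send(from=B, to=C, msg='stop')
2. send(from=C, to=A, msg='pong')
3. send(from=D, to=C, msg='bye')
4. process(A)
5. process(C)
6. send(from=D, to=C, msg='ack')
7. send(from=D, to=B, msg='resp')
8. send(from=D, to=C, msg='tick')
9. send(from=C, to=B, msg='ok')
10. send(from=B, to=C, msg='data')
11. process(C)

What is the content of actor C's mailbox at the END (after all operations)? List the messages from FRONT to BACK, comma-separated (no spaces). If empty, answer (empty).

After 1 (send(from=B, to=C, msg='stop')): A:[] B:[] C:[stop] D:[]
After 2 (send(from=C, to=A, msg='pong')): A:[pong] B:[] C:[stop] D:[]
After 3 (send(from=D, to=C, msg='bye')): A:[pong] B:[] C:[stop,bye] D:[]
After 4 (process(A)): A:[] B:[] C:[stop,bye] D:[]
After 5 (process(C)): A:[] B:[] C:[bye] D:[]
After 6 (send(from=D, to=C, msg='ack')): A:[] B:[] C:[bye,ack] D:[]
After 7 (send(from=D, to=B, msg='resp')): A:[] B:[resp] C:[bye,ack] D:[]
After 8 (send(from=D, to=C, msg='tick')): A:[] B:[resp] C:[bye,ack,tick] D:[]
After 9 (send(from=C, to=B, msg='ok')): A:[] B:[resp,ok] C:[bye,ack,tick] D:[]
After 10 (send(from=B, to=C, msg='data')): A:[] B:[resp,ok] C:[bye,ack,tick,data] D:[]
After 11 (process(C)): A:[] B:[resp,ok] C:[ack,tick,data] D:[]

Answer: ack,tick,data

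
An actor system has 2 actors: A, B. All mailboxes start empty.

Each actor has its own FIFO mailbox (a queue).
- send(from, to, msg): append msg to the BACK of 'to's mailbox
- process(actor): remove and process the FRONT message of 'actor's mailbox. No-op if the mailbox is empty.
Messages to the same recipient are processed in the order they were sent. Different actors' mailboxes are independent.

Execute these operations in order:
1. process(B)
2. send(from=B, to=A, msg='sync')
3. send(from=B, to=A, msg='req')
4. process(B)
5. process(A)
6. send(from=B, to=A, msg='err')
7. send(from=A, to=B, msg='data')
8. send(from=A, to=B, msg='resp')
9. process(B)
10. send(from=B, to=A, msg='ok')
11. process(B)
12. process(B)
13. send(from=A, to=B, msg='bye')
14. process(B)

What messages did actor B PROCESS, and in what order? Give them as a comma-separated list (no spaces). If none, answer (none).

Answer: data,resp,bye

Derivation:
After 1 (process(B)): A:[] B:[]
After 2 (send(from=B, to=A, msg='sync')): A:[sync] B:[]
After 3 (send(from=B, to=A, msg='req')): A:[sync,req] B:[]
After 4 (process(B)): A:[sync,req] B:[]
After 5 (process(A)): A:[req] B:[]
After 6 (send(from=B, to=A, msg='err')): A:[req,err] B:[]
After 7 (send(from=A, to=B, msg='data')): A:[req,err] B:[data]
After 8 (send(from=A, to=B, msg='resp')): A:[req,err] B:[data,resp]
After 9 (process(B)): A:[req,err] B:[resp]
After 10 (send(from=B, to=A, msg='ok')): A:[req,err,ok] B:[resp]
After 11 (process(B)): A:[req,err,ok] B:[]
After 12 (process(B)): A:[req,err,ok] B:[]
After 13 (send(from=A, to=B, msg='bye')): A:[req,err,ok] B:[bye]
After 14 (process(B)): A:[req,err,ok] B:[]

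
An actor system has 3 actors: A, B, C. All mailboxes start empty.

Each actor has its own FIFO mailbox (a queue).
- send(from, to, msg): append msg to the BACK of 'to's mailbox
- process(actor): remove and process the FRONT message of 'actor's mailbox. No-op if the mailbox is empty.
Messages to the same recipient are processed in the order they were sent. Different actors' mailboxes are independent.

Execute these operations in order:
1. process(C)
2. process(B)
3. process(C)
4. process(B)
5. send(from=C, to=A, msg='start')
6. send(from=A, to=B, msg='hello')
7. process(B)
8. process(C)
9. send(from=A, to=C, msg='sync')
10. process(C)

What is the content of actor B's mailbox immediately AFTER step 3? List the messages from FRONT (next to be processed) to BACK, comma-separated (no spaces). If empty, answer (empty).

After 1 (process(C)): A:[] B:[] C:[]
After 2 (process(B)): A:[] B:[] C:[]
After 3 (process(C)): A:[] B:[] C:[]

(empty)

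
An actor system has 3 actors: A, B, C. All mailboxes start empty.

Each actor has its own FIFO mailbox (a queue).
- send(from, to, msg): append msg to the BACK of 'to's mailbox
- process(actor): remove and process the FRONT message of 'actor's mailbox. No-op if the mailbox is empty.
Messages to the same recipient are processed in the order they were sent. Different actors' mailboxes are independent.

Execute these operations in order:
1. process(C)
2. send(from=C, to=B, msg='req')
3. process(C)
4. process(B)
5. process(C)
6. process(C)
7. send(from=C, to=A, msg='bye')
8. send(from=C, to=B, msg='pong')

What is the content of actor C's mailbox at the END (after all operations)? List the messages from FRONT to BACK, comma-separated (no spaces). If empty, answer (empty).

Answer: (empty)

Derivation:
After 1 (process(C)): A:[] B:[] C:[]
After 2 (send(from=C, to=B, msg='req')): A:[] B:[req] C:[]
After 3 (process(C)): A:[] B:[req] C:[]
After 4 (process(B)): A:[] B:[] C:[]
After 5 (process(C)): A:[] B:[] C:[]
After 6 (process(C)): A:[] B:[] C:[]
After 7 (send(from=C, to=A, msg='bye')): A:[bye] B:[] C:[]
After 8 (send(from=C, to=B, msg='pong')): A:[bye] B:[pong] C:[]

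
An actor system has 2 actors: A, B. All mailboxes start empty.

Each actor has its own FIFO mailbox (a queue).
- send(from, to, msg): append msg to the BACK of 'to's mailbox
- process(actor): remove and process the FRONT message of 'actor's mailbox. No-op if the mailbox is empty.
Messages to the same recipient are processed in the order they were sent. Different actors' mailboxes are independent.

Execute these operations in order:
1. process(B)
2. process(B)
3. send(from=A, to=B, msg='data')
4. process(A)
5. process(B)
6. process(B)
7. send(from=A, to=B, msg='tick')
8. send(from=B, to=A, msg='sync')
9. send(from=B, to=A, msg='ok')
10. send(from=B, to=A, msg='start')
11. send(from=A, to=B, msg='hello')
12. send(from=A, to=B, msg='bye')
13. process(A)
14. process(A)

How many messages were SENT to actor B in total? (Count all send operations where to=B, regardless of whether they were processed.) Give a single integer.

Answer: 4

Derivation:
After 1 (process(B)): A:[] B:[]
After 2 (process(B)): A:[] B:[]
After 3 (send(from=A, to=B, msg='data')): A:[] B:[data]
After 4 (process(A)): A:[] B:[data]
After 5 (process(B)): A:[] B:[]
After 6 (process(B)): A:[] B:[]
After 7 (send(from=A, to=B, msg='tick')): A:[] B:[tick]
After 8 (send(from=B, to=A, msg='sync')): A:[sync] B:[tick]
After 9 (send(from=B, to=A, msg='ok')): A:[sync,ok] B:[tick]
After 10 (send(from=B, to=A, msg='start')): A:[sync,ok,start] B:[tick]
After 11 (send(from=A, to=B, msg='hello')): A:[sync,ok,start] B:[tick,hello]
After 12 (send(from=A, to=B, msg='bye')): A:[sync,ok,start] B:[tick,hello,bye]
After 13 (process(A)): A:[ok,start] B:[tick,hello,bye]
After 14 (process(A)): A:[start] B:[tick,hello,bye]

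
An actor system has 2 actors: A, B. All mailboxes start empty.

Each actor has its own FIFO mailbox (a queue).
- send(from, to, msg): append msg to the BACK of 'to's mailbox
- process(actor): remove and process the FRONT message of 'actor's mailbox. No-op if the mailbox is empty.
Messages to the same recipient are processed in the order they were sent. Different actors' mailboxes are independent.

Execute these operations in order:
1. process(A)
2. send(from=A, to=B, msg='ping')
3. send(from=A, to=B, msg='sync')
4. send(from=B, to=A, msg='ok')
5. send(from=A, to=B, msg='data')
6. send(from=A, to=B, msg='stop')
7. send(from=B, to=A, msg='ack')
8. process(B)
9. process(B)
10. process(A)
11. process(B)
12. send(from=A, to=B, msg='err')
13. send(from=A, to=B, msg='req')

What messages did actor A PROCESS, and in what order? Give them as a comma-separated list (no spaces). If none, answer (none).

After 1 (process(A)): A:[] B:[]
After 2 (send(from=A, to=B, msg='ping')): A:[] B:[ping]
After 3 (send(from=A, to=B, msg='sync')): A:[] B:[ping,sync]
After 4 (send(from=B, to=A, msg='ok')): A:[ok] B:[ping,sync]
After 5 (send(from=A, to=B, msg='data')): A:[ok] B:[ping,sync,data]
After 6 (send(from=A, to=B, msg='stop')): A:[ok] B:[ping,sync,data,stop]
After 7 (send(from=B, to=A, msg='ack')): A:[ok,ack] B:[ping,sync,data,stop]
After 8 (process(B)): A:[ok,ack] B:[sync,data,stop]
After 9 (process(B)): A:[ok,ack] B:[data,stop]
After 10 (process(A)): A:[ack] B:[data,stop]
After 11 (process(B)): A:[ack] B:[stop]
After 12 (send(from=A, to=B, msg='err')): A:[ack] B:[stop,err]
After 13 (send(from=A, to=B, msg='req')): A:[ack] B:[stop,err,req]

Answer: ok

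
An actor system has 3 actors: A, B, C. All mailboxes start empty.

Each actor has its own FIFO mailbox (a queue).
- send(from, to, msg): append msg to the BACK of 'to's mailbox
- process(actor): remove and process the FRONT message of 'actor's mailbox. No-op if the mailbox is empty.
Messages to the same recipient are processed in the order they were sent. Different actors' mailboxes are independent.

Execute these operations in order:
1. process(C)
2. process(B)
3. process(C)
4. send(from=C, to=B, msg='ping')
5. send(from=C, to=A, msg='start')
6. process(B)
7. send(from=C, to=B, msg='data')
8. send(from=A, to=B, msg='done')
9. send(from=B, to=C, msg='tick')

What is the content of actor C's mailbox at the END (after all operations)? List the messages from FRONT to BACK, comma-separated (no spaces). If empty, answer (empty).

Answer: tick

Derivation:
After 1 (process(C)): A:[] B:[] C:[]
After 2 (process(B)): A:[] B:[] C:[]
After 3 (process(C)): A:[] B:[] C:[]
After 4 (send(from=C, to=B, msg='ping')): A:[] B:[ping] C:[]
After 5 (send(from=C, to=A, msg='start')): A:[start] B:[ping] C:[]
After 6 (process(B)): A:[start] B:[] C:[]
After 7 (send(from=C, to=B, msg='data')): A:[start] B:[data] C:[]
After 8 (send(from=A, to=B, msg='done')): A:[start] B:[data,done] C:[]
After 9 (send(from=B, to=C, msg='tick')): A:[start] B:[data,done] C:[tick]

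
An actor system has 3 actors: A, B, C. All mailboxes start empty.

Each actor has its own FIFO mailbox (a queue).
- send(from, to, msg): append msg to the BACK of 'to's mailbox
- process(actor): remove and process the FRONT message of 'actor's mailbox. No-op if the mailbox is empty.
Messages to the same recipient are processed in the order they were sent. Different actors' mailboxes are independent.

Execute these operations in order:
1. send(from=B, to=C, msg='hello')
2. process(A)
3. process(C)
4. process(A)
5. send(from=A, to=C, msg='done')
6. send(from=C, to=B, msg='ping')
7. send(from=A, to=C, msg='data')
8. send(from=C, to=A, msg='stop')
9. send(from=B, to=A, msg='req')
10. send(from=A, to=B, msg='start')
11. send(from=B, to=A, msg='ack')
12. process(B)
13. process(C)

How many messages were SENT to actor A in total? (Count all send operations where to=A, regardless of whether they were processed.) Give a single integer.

After 1 (send(from=B, to=C, msg='hello')): A:[] B:[] C:[hello]
After 2 (process(A)): A:[] B:[] C:[hello]
After 3 (process(C)): A:[] B:[] C:[]
After 4 (process(A)): A:[] B:[] C:[]
After 5 (send(from=A, to=C, msg='done')): A:[] B:[] C:[done]
After 6 (send(from=C, to=B, msg='ping')): A:[] B:[ping] C:[done]
After 7 (send(from=A, to=C, msg='data')): A:[] B:[ping] C:[done,data]
After 8 (send(from=C, to=A, msg='stop')): A:[stop] B:[ping] C:[done,data]
After 9 (send(from=B, to=A, msg='req')): A:[stop,req] B:[ping] C:[done,data]
After 10 (send(from=A, to=B, msg='start')): A:[stop,req] B:[ping,start] C:[done,data]
After 11 (send(from=B, to=A, msg='ack')): A:[stop,req,ack] B:[ping,start] C:[done,data]
After 12 (process(B)): A:[stop,req,ack] B:[start] C:[done,data]
After 13 (process(C)): A:[stop,req,ack] B:[start] C:[data]

Answer: 3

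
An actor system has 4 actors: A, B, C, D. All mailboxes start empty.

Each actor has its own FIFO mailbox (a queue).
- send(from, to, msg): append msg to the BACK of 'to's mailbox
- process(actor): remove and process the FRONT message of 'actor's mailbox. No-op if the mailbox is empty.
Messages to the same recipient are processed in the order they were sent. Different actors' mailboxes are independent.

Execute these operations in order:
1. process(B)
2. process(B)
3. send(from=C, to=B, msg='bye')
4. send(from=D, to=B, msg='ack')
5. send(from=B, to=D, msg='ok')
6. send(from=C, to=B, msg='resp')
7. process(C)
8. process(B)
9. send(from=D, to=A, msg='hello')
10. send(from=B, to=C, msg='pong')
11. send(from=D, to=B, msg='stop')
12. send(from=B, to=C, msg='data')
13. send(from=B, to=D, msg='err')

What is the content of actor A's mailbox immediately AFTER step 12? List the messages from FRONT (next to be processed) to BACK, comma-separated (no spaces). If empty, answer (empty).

After 1 (process(B)): A:[] B:[] C:[] D:[]
After 2 (process(B)): A:[] B:[] C:[] D:[]
After 3 (send(from=C, to=B, msg='bye')): A:[] B:[bye] C:[] D:[]
After 4 (send(from=D, to=B, msg='ack')): A:[] B:[bye,ack] C:[] D:[]
After 5 (send(from=B, to=D, msg='ok')): A:[] B:[bye,ack] C:[] D:[ok]
After 6 (send(from=C, to=B, msg='resp')): A:[] B:[bye,ack,resp] C:[] D:[ok]
After 7 (process(C)): A:[] B:[bye,ack,resp] C:[] D:[ok]
After 8 (process(B)): A:[] B:[ack,resp] C:[] D:[ok]
After 9 (send(from=D, to=A, msg='hello')): A:[hello] B:[ack,resp] C:[] D:[ok]
After 10 (send(from=B, to=C, msg='pong')): A:[hello] B:[ack,resp] C:[pong] D:[ok]
After 11 (send(from=D, to=B, msg='stop')): A:[hello] B:[ack,resp,stop] C:[pong] D:[ok]
After 12 (send(from=B, to=C, msg='data')): A:[hello] B:[ack,resp,stop] C:[pong,data] D:[ok]

hello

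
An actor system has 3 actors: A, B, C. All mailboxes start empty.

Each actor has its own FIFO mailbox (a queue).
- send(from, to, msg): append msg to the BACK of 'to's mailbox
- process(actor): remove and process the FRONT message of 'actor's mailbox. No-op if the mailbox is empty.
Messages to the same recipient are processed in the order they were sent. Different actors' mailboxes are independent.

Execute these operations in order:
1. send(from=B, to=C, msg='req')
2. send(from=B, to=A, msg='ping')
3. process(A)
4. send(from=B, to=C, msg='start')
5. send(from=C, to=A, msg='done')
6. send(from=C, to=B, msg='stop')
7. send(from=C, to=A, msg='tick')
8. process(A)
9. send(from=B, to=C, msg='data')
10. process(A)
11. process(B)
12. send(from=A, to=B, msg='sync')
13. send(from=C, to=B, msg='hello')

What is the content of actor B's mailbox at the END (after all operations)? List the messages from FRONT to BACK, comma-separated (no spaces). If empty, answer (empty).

Answer: sync,hello

Derivation:
After 1 (send(from=B, to=C, msg='req')): A:[] B:[] C:[req]
After 2 (send(from=B, to=A, msg='ping')): A:[ping] B:[] C:[req]
After 3 (process(A)): A:[] B:[] C:[req]
After 4 (send(from=B, to=C, msg='start')): A:[] B:[] C:[req,start]
After 5 (send(from=C, to=A, msg='done')): A:[done] B:[] C:[req,start]
After 6 (send(from=C, to=B, msg='stop')): A:[done] B:[stop] C:[req,start]
After 7 (send(from=C, to=A, msg='tick')): A:[done,tick] B:[stop] C:[req,start]
After 8 (process(A)): A:[tick] B:[stop] C:[req,start]
After 9 (send(from=B, to=C, msg='data')): A:[tick] B:[stop] C:[req,start,data]
After 10 (process(A)): A:[] B:[stop] C:[req,start,data]
After 11 (process(B)): A:[] B:[] C:[req,start,data]
After 12 (send(from=A, to=B, msg='sync')): A:[] B:[sync] C:[req,start,data]
After 13 (send(from=C, to=B, msg='hello')): A:[] B:[sync,hello] C:[req,start,data]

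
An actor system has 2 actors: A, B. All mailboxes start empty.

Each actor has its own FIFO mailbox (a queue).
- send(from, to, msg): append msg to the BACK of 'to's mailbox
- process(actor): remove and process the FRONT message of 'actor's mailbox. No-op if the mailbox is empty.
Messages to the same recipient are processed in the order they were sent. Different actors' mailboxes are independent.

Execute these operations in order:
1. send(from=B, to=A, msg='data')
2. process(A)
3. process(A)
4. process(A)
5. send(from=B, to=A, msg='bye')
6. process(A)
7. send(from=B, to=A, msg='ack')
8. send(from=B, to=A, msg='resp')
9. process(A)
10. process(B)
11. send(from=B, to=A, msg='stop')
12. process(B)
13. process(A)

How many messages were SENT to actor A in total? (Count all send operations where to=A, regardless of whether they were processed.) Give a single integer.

After 1 (send(from=B, to=A, msg='data')): A:[data] B:[]
After 2 (process(A)): A:[] B:[]
After 3 (process(A)): A:[] B:[]
After 4 (process(A)): A:[] B:[]
After 5 (send(from=B, to=A, msg='bye')): A:[bye] B:[]
After 6 (process(A)): A:[] B:[]
After 7 (send(from=B, to=A, msg='ack')): A:[ack] B:[]
After 8 (send(from=B, to=A, msg='resp')): A:[ack,resp] B:[]
After 9 (process(A)): A:[resp] B:[]
After 10 (process(B)): A:[resp] B:[]
After 11 (send(from=B, to=A, msg='stop')): A:[resp,stop] B:[]
After 12 (process(B)): A:[resp,stop] B:[]
After 13 (process(A)): A:[stop] B:[]

Answer: 5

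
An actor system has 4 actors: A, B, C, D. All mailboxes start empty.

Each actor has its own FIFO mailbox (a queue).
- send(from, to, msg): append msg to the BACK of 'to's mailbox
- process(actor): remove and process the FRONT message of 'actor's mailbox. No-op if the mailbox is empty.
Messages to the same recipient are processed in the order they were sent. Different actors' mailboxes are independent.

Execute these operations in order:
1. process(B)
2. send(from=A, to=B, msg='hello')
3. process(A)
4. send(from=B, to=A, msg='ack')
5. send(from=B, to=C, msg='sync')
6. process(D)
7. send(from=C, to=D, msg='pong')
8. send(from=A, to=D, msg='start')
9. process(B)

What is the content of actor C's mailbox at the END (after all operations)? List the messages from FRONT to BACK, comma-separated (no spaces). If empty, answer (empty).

Answer: sync

Derivation:
After 1 (process(B)): A:[] B:[] C:[] D:[]
After 2 (send(from=A, to=B, msg='hello')): A:[] B:[hello] C:[] D:[]
After 3 (process(A)): A:[] B:[hello] C:[] D:[]
After 4 (send(from=B, to=A, msg='ack')): A:[ack] B:[hello] C:[] D:[]
After 5 (send(from=B, to=C, msg='sync')): A:[ack] B:[hello] C:[sync] D:[]
After 6 (process(D)): A:[ack] B:[hello] C:[sync] D:[]
After 7 (send(from=C, to=D, msg='pong')): A:[ack] B:[hello] C:[sync] D:[pong]
After 8 (send(from=A, to=D, msg='start')): A:[ack] B:[hello] C:[sync] D:[pong,start]
After 9 (process(B)): A:[ack] B:[] C:[sync] D:[pong,start]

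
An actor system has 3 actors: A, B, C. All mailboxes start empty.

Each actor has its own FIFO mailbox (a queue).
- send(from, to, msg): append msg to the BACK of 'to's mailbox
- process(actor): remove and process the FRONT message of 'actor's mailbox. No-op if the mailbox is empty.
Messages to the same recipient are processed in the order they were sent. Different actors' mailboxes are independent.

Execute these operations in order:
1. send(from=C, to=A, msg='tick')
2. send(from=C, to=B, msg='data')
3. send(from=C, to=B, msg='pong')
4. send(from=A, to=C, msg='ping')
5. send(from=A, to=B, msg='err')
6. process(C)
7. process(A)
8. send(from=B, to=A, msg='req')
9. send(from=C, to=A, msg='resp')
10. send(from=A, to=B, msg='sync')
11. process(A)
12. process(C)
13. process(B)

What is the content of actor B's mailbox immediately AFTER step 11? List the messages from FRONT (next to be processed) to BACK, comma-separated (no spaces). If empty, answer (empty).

After 1 (send(from=C, to=A, msg='tick')): A:[tick] B:[] C:[]
After 2 (send(from=C, to=B, msg='data')): A:[tick] B:[data] C:[]
After 3 (send(from=C, to=B, msg='pong')): A:[tick] B:[data,pong] C:[]
After 4 (send(from=A, to=C, msg='ping')): A:[tick] B:[data,pong] C:[ping]
After 5 (send(from=A, to=B, msg='err')): A:[tick] B:[data,pong,err] C:[ping]
After 6 (process(C)): A:[tick] B:[data,pong,err] C:[]
After 7 (process(A)): A:[] B:[data,pong,err] C:[]
After 8 (send(from=B, to=A, msg='req')): A:[req] B:[data,pong,err] C:[]
After 9 (send(from=C, to=A, msg='resp')): A:[req,resp] B:[data,pong,err] C:[]
After 10 (send(from=A, to=B, msg='sync')): A:[req,resp] B:[data,pong,err,sync] C:[]
After 11 (process(A)): A:[resp] B:[data,pong,err,sync] C:[]

data,pong,err,sync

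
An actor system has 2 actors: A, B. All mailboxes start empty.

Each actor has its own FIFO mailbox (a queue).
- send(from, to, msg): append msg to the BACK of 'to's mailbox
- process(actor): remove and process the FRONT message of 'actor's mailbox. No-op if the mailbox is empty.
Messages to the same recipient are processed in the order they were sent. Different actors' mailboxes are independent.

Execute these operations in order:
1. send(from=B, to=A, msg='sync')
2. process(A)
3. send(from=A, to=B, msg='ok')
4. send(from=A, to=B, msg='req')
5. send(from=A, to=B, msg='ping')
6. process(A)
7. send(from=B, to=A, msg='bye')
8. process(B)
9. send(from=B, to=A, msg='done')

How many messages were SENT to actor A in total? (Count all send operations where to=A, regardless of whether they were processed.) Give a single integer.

Answer: 3

Derivation:
After 1 (send(from=B, to=A, msg='sync')): A:[sync] B:[]
After 2 (process(A)): A:[] B:[]
After 3 (send(from=A, to=B, msg='ok')): A:[] B:[ok]
After 4 (send(from=A, to=B, msg='req')): A:[] B:[ok,req]
After 5 (send(from=A, to=B, msg='ping')): A:[] B:[ok,req,ping]
After 6 (process(A)): A:[] B:[ok,req,ping]
After 7 (send(from=B, to=A, msg='bye')): A:[bye] B:[ok,req,ping]
After 8 (process(B)): A:[bye] B:[req,ping]
After 9 (send(from=B, to=A, msg='done')): A:[bye,done] B:[req,ping]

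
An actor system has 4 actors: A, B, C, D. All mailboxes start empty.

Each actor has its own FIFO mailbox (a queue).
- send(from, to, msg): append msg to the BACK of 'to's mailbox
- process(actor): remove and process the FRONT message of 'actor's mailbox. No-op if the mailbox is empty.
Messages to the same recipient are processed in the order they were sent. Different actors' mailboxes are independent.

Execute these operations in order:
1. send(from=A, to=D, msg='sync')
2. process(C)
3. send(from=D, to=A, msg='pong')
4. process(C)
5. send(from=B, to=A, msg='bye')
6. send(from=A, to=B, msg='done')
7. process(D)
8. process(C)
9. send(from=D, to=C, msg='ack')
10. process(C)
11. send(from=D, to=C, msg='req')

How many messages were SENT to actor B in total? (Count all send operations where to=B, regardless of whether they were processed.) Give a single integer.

After 1 (send(from=A, to=D, msg='sync')): A:[] B:[] C:[] D:[sync]
After 2 (process(C)): A:[] B:[] C:[] D:[sync]
After 3 (send(from=D, to=A, msg='pong')): A:[pong] B:[] C:[] D:[sync]
After 4 (process(C)): A:[pong] B:[] C:[] D:[sync]
After 5 (send(from=B, to=A, msg='bye')): A:[pong,bye] B:[] C:[] D:[sync]
After 6 (send(from=A, to=B, msg='done')): A:[pong,bye] B:[done] C:[] D:[sync]
After 7 (process(D)): A:[pong,bye] B:[done] C:[] D:[]
After 8 (process(C)): A:[pong,bye] B:[done] C:[] D:[]
After 9 (send(from=D, to=C, msg='ack')): A:[pong,bye] B:[done] C:[ack] D:[]
After 10 (process(C)): A:[pong,bye] B:[done] C:[] D:[]
After 11 (send(from=D, to=C, msg='req')): A:[pong,bye] B:[done] C:[req] D:[]

Answer: 1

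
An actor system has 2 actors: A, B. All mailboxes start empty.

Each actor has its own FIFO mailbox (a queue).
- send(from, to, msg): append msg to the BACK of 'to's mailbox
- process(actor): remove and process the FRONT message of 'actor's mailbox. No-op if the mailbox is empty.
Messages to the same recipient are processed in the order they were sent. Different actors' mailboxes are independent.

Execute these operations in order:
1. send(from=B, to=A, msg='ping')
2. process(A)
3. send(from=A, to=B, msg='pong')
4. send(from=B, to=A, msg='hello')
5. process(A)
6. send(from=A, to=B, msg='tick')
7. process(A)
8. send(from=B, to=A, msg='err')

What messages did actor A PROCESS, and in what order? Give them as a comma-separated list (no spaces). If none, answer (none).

After 1 (send(from=B, to=A, msg='ping')): A:[ping] B:[]
After 2 (process(A)): A:[] B:[]
After 3 (send(from=A, to=B, msg='pong')): A:[] B:[pong]
After 4 (send(from=B, to=A, msg='hello')): A:[hello] B:[pong]
After 5 (process(A)): A:[] B:[pong]
After 6 (send(from=A, to=B, msg='tick')): A:[] B:[pong,tick]
After 7 (process(A)): A:[] B:[pong,tick]
After 8 (send(from=B, to=A, msg='err')): A:[err] B:[pong,tick]

Answer: ping,hello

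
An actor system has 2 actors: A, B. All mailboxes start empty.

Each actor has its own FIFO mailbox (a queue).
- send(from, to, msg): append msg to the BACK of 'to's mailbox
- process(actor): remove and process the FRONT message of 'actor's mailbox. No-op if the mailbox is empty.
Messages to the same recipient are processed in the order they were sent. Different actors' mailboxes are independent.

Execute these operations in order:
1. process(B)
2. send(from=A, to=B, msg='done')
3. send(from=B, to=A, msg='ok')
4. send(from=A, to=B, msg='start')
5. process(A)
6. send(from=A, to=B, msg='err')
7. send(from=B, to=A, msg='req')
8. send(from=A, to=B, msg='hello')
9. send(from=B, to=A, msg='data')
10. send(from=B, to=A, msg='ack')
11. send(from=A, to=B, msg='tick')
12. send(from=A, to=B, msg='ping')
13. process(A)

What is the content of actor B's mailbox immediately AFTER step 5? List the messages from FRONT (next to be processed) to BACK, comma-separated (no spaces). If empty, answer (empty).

After 1 (process(B)): A:[] B:[]
After 2 (send(from=A, to=B, msg='done')): A:[] B:[done]
After 3 (send(from=B, to=A, msg='ok')): A:[ok] B:[done]
After 4 (send(from=A, to=B, msg='start')): A:[ok] B:[done,start]
After 5 (process(A)): A:[] B:[done,start]

done,start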